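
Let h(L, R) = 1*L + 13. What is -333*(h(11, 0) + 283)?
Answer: -102231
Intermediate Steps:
h(L, R) = 13 + L (h(L, R) = L + 13 = 13 + L)
-333*(h(11, 0) + 283) = -333*((13 + 11) + 283) = -333*(24 + 283) = -333*307 = -102231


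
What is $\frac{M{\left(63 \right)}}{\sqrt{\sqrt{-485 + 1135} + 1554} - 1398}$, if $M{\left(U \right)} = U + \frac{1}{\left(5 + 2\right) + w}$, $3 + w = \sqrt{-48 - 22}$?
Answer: $\frac{-253 - 63 i \sqrt{70}}{\left(4 + i \sqrt{70}\right) \left(1398 - \sqrt{1554 + 5 \sqrt{26}}\right)} \approx -0.046417 + 7.1626 \cdot 10^{-5} i$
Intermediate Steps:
$w = -3 + i \sqrt{70}$ ($w = -3 + \sqrt{-48 - 22} = -3 + \sqrt{-70} = -3 + i \sqrt{70} \approx -3.0 + 8.3666 i$)
$M{\left(U \right)} = U + \frac{1}{4 + i \sqrt{70}}$ ($M{\left(U \right)} = U + \frac{1}{\left(5 + 2\right) - \left(3 - i \sqrt{70}\right)} = U + \frac{1}{7 - \left(3 - i \sqrt{70}\right)} = U + \frac{1}{4 + i \sqrt{70}}$)
$\frac{M{\left(63 \right)}}{\sqrt{\sqrt{-485 + 1135} + 1554} - 1398} = \frac{\frac{1}{\sqrt{70} - 4 i} \left(- i + 63 \sqrt{70} - 4 i 63\right)}{\sqrt{\sqrt{-485 + 1135} + 1554} - 1398} = \frac{\frac{1}{\sqrt{70} - 4 i} \left(- i + 63 \sqrt{70} - 252 i\right)}{\sqrt{\sqrt{650} + 1554} - 1398} = \frac{\frac{1}{\sqrt{70} - 4 i} \left(- 253 i + 63 \sqrt{70}\right)}{\sqrt{5 \sqrt{26} + 1554} - 1398} = \frac{\frac{1}{\sqrt{70} - 4 i} \left(- 253 i + 63 \sqrt{70}\right)}{\sqrt{1554 + 5 \sqrt{26}} - 1398} = \frac{\frac{1}{\sqrt{70} - 4 i} \left(- 253 i + 63 \sqrt{70}\right)}{-1398 + \sqrt{1554 + 5 \sqrt{26}}} = \frac{- 253 i + 63 \sqrt{70}}{\left(-1398 + \sqrt{1554 + 5 \sqrt{26}}\right) \left(\sqrt{70} - 4 i\right)}$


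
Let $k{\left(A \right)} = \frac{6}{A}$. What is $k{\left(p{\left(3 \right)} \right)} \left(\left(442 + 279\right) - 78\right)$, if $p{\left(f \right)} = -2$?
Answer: $-1929$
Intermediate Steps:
$k{\left(p{\left(3 \right)} \right)} \left(\left(442 + 279\right) - 78\right) = \frac{6}{-2} \left(\left(442 + 279\right) - 78\right) = 6 \left(- \frac{1}{2}\right) \left(721 - 78\right) = \left(-3\right) 643 = -1929$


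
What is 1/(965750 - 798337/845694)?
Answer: 845694/816728182163 ≈ 1.0355e-6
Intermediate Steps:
1/(965750 - 798337/845694) = 1/(816728182163/845694) = 845694/816728182163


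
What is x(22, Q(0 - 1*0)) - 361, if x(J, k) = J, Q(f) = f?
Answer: -339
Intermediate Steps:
x(22, Q(0 - 1*0)) - 361 = 22 - 361 = -339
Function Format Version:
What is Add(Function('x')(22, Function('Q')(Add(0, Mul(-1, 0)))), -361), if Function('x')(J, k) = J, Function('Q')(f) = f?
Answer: -339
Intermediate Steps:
Add(Function('x')(22, Function('Q')(Add(0, Mul(-1, 0)))), -361) = Add(22, -361) = -339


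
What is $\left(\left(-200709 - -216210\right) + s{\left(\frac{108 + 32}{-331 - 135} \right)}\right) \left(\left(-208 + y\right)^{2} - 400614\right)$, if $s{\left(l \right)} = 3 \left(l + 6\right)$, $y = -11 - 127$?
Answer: $- \frac{1015647673866}{233} \approx -4.359 \cdot 10^{9}$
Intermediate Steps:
$y = -138$
$s{\left(l \right)} = 18 + 3 l$ ($s{\left(l \right)} = 3 \left(6 + l\right) = 18 + 3 l$)
$\left(\left(-200709 - -216210\right) + s{\left(\frac{108 + 32}{-331 - 135} \right)}\right) \left(\left(-208 + y\right)^{2} - 400614\right) = \left(\left(-200709 - -216210\right) + \left(18 + 3 \frac{108 + 32}{-331 - 135}\right)\right) \left(\left(-208 - 138\right)^{2} - 400614\right) = \left(\left(-200709 + 216210\right) + \left(18 + 3 \frac{140}{-466}\right)\right) \left(\left(-346\right)^{2} - 400614\right) = \left(15501 + \left(18 + 3 \cdot 140 \left(- \frac{1}{466}\right)\right)\right) \left(119716 - 400614\right) = \left(15501 + \left(18 + 3 \left(- \frac{70}{233}\right)\right)\right) \left(-280898\right) = \left(15501 + \left(18 - \frac{210}{233}\right)\right) \left(-280898\right) = \left(15501 + \frac{3984}{233}\right) \left(-280898\right) = \frac{3615717}{233} \left(-280898\right) = - \frac{1015647673866}{233}$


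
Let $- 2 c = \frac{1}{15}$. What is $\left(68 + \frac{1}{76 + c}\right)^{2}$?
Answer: $\frac{24025620004}{5193841} \approx 4625.8$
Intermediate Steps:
$c = - \frac{1}{30}$ ($c = - \frac{1}{2 \cdot 15} = \left(- \frac{1}{2}\right) \frac{1}{15} = - \frac{1}{30} \approx -0.033333$)
$\left(68 + \frac{1}{76 + c}\right)^{2} = \left(68 + \frac{1}{76 - \frac{1}{30}}\right)^{2} = \left(68 + \frac{1}{\frac{2279}{30}}\right)^{2} = \left(68 + \frac{30}{2279}\right)^{2} = \left(\frac{155002}{2279}\right)^{2} = \frac{24025620004}{5193841}$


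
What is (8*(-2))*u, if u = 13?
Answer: -208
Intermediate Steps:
(8*(-2))*u = (8*(-2))*13 = -16*13 = -208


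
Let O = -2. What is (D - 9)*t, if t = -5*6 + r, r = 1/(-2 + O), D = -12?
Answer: 2541/4 ≈ 635.25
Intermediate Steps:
r = -¼ (r = 1/(-2 - 2) = 1/(-4) = -¼ ≈ -0.25000)
t = -121/4 (t = -5*6 - ¼ = -30 - ¼ = -121/4 ≈ -30.250)
(D - 9)*t = (-12 - 9)*(-121/4) = -21*(-121/4) = 2541/4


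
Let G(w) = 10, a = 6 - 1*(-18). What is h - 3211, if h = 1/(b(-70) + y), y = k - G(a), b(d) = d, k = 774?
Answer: -2228433/694 ≈ -3211.0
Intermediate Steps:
a = 24 (a = 6 + 18 = 24)
y = 764 (y = 774 - 1*10 = 774 - 10 = 764)
h = 1/694 (h = 1/(-70 + 764) = 1/694 ≈ 0.0014409)
h - 3211 = 1/694 - 3211 = -2228433/694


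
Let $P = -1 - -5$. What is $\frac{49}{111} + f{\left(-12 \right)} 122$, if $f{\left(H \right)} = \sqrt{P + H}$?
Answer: $\frac{49}{111} + 244 i \sqrt{2} \approx 0.44144 + 345.07 i$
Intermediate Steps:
$P = 4$ ($P = -1 + 5 = 4$)
$f{\left(H \right)} = \sqrt{4 + H}$
$\frac{49}{111} + f{\left(-12 \right)} 122 = \frac{49}{111} + \sqrt{4 - 12} \cdot 122 = 49 \cdot \frac{1}{111} + \sqrt{-8} \cdot 122 = \frac{49}{111} + 2 i \sqrt{2} \cdot 122 = \frac{49}{111} + 244 i \sqrt{2}$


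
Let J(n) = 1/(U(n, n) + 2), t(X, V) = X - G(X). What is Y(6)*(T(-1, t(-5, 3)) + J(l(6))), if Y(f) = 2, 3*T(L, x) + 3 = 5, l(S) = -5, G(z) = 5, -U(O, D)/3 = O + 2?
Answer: 50/33 ≈ 1.5152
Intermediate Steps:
U(O, D) = -6 - 3*O (U(O, D) = -3*(O + 2) = -3*(2 + O) = -6 - 3*O)
t(X, V) = -5 + X (t(X, V) = X - 1*5 = X - 5 = -5 + X)
T(L, x) = ⅔ (T(L, x) = -1 + (⅓)*5 = -1 + 5/3 = ⅔)
J(n) = 1/(-4 - 3*n) (J(n) = 1/((-6 - 3*n) + 2) = 1/(-4 - 3*n))
Y(6)*(T(-1, t(-5, 3)) + J(l(6))) = 2*(⅔ - 1/(4 + 3*(-5))) = 2*(⅔ - 1/(4 - 15)) = 2*(⅔ - 1/(-11)) = 2*(⅔ - 1*(-1/11)) = 2*(⅔ + 1/11) = 2*(25/33) = 50/33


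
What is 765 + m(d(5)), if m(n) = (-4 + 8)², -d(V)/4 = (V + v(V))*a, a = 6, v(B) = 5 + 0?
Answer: 781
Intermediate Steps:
v(B) = 5
d(V) = -120 - 24*V (d(V) = -4*(V + 5)*6 = -4*(5 + V)*6 = -4*(30 + 6*V) = -120 - 24*V)
m(n) = 16 (m(n) = 4² = 16)
765 + m(d(5)) = 765 + 16 = 781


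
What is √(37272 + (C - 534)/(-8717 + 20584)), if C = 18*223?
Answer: 4*√328056023598/11867 ≈ 193.06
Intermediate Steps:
C = 4014
√(37272 + (C - 534)/(-8717 + 20584)) = √(37272 + (4014 - 534)/(-8717 + 20584)) = √(37272 + 3480/11867) = √(442310304/11867) = 4*√328056023598/11867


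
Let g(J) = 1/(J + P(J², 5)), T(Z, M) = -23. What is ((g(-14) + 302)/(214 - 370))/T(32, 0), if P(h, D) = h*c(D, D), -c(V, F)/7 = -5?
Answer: 89891/1067976 ≈ 0.084170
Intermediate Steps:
c(V, F) = 35 (c(V, F) = -7*(-5) = 35)
P(h, D) = 35*h (P(h, D) = h*35 = 35*h)
g(J) = 1/(J + 35*J²)
((g(-14) + 302)/(214 - 370))/T(32, 0) = ((1/((-14)*(1 + 35*(-14))) + 302)/(214 - 370))/(-23) = ((-1/(14*(1 - 490)) + 302)/(-156))*(-1/23) = ((-1/14/(-489) + 302)*(-1/156))*(-1/23) = ((-1/14*(-1/489) + 302)*(-1/156))*(-1/23) = ((1/6846 + 302)*(-1/156))*(-1/23) = ((2067493/6846)*(-1/156))*(-1/23) = -2067493/1067976*(-1/23) = 89891/1067976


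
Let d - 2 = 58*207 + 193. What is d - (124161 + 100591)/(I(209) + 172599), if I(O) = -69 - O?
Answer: 2102263769/172321 ≈ 12200.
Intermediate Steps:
d = 12201 (d = 2 + (58*207 + 193) = 2 + (12006 + 193) = 2 + 12199 = 12201)
d - (124161 + 100591)/(I(209) + 172599) = 12201 - (124161 + 100591)/((-69 - 1*209) + 172599) = 12201 - 224752/((-69 - 209) + 172599) = 12201 - 224752/(-278 + 172599) = 12201 - 224752/172321 = 2102263769/172321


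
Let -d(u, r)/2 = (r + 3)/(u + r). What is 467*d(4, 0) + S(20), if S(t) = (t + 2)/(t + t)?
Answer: -13999/20 ≈ -699.95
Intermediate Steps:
S(t) = (2 + t)/(2*t) (S(t) = (2 + t)/((2*t)) = (2 + t)*(1/(2*t)) = (2 + t)/(2*t))
d(u, r) = -2*(3 + r)/(r + u) (d(u, r) = -2*(r + 3)/(u + r) = -2*(3 + r)/(r + u))
467*d(4, 0) + S(20) = 467*(2*(-3 - 1*0)/(0 + 4)) + (1/2)*(2 + 20)/20 = 467*(2*(-3 + 0)/4) + (1/2)*(1/20)*22 = 467*(2*(1/4)*(-3)) + 11/20 = 467*(-3/2) + 11/20 = -1401/2 + 11/20 = -13999/20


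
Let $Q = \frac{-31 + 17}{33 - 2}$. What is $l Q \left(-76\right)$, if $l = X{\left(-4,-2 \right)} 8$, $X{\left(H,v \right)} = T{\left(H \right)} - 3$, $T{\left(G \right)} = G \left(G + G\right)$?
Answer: $\frac{246848}{31} \approx 7962.8$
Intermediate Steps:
$T{\left(G \right)} = 2 G^{2}$ ($T{\left(G \right)} = G 2 G = 2 G^{2}$)
$X{\left(H,v \right)} = -3 + 2 H^{2}$ ($X{\left(H,v \right)} = 2 H^{2} - 3 = -3 + 2 H^{2}$)
$l = 232$ ($l = \left(-3 + 2 \left(-4\right)^{2}\right) 8 = \left(-3 + 2 \cdot 16\right) 8 = \left(-3 + 32\right) 8 = 29 \cdot 8 = 232$)
$Q = - \frac{14}{31} \approx -0.45161$
$l Q \left(-76\right) = 232 \left(- \frac{14}{31}\right) \left(-76\right) = \left(- \frac{3248}{31}\right) \left(-76\right) = \frac{246848}{31}$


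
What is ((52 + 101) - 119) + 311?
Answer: 345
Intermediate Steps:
((52 + 101) - 119) + 311 = (153 - 119) + 311 = 34 + 311 = 345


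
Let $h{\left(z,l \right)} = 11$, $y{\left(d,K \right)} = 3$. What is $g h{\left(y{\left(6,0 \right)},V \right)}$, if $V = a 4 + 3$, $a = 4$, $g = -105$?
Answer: $-1155$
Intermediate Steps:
$V = 19$ ($V = 4 \cdot 4 + 3 = 16 + 3 = 19$)
$g h{\left(y{\left(6,0 \right)},V \right)} = \left(-105\right) 11 = -1155$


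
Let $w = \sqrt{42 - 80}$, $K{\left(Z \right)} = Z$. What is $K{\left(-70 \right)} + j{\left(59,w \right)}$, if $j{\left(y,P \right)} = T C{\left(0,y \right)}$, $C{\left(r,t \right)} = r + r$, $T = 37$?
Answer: $-70$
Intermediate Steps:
$C{\left(r,t \right)} = 2 r$
$w = i \sqrt{38}$ ($w = \sqrt{-38} = i \sqrt{38} \approx 6.1644 i$)
$j{\left(y,P \right)} = 0$ ($j{\left(y,P \right)} = 37 \cdot 2 \cdot 0 = 37 \cdot 0 = 0$)
$K{\left(-70 \right)} + j{\left(59,w \right)} = -70 + 0 = -70$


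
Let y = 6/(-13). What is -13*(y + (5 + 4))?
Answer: -111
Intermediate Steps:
y = -6/13 (y = 6*(-1/13) = -6/13 ≈ -0.46154)
-13*(y + (5 + 4)) = -13*(-6/13 + (5 + 4)) = -13*(-6/13 + 9) = -13*111/13 = -111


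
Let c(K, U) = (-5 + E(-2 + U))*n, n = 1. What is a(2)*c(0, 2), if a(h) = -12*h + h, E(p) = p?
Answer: 110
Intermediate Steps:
c(K, U) = -7 + U (c(K, U) = (-5 + (-2 + U))*1 = (-7 + U)*1 = -7 + U)
a(h) = -11*h
a(2)*c(0, 2) = (-11*2)*(-7 + 2) = -22*(-5) = 110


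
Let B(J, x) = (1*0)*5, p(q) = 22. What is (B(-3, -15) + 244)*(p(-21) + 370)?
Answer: 95648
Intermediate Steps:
B(J, x) = 0 (B(J, x) = 0*5 = 0)
(B(-3, -15) + 244)*(p(-21) + 370) = (0 + 244)*(22 + 370) = 244*392 = 95648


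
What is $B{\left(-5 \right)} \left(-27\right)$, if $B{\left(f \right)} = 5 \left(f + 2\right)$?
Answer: $405$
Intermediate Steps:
$B{\left(f \right)} = 10 + 5 f$ ($B{\left(f \right)} = 5 \left(2 + f\right) = 10 + 5 f$)
$B{\left(-5 \right)} \left(-27\right) = \left(10 + 5 \left(-5\right)\right) \left(-27\right) = \left(10 - 25\right) \left(-27\right) = \left(-15\right) \left(-27\right) = 405$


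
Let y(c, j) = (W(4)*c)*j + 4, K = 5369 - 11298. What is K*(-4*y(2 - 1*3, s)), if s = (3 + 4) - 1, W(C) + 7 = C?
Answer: 521752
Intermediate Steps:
W(C) = -7 + C
K = -5929
s = 6 (s = 7 - 1 = 6)
y(c, j) = 4 - 3*c*j (y(c, j) = ((-7 + 4)*c)*j + 4 = (-3*c)*j + 4 = -3*c*j + 4 = 4 - 3*c*j)
K*(-4*y(2 - 1*3, s)) = -(-23716)*(4 - 3*(2 - 1*3)*6) = -(-23716)*(4 - 3*(2 - 3)*6) = -(-23716)*(4 - 3*(-1)*6) = -(-23716)*(4 + 18) = -(-23716)*22 = -5929*(-88) = 521752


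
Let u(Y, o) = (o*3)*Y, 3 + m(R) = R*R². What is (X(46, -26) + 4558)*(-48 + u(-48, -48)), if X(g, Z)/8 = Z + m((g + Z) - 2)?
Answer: 349940448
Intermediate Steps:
m(R) = -3 + R³ (m(R) = -3 + R*R² = -3 + R³)
u(Y, o) = 3*Y*o (u(Y, o) = (3*o)*Y = 3*Y*o)
X(g, Z) = -24 + 8*Z + 8*(-2 + Z + g)³ (X(g, Z) = 8*(Z + (-3 + ((g + Z) - 2)³)) = 8*(Z + (-3 + ((Z + g) - 2)³)) = 8*(Z + (-3 + (-2 + Z + g)³)) = 8*(-3 + Z + (-2 + Z + g)³) = -24 + 8*Z + 8*(-2 + Z + g)³)
(X(46, -26) + 4558)*(-48 + u(-48, -48)) = ((-24 + 8*(-26) + 8*(-2 - 26 + 46)³) + 4558)*(-48 + 3*(-48)*(-48)) = ((-24 - 208 + 8*18³) + 4558)*(-48 + 6912) = ((-24 - 208 + 8*5832) + 4558)*6864 = ((-24 - 208 + 46656) + 4558)*6864 = (46424 + 4558)*6864 = 50982*6864 = 349940448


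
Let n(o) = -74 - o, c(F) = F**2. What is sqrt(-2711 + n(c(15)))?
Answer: I*sqrt(3010) ≈ 54.863*I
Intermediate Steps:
sqrt(-2711 + n(c(15))) = sqrt(-2711 + (-74 - 1*15**2)) = sqrt(-2711 + (-74 - 1*225)) = sqrt(-2711 + (-74 - 225)) = sqrt(-2711 - 299) = sqrt(-3010) = I*sqrt(3010)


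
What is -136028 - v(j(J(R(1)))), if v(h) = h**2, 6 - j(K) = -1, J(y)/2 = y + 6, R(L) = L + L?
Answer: -136077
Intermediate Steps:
R(L) = 2*L
J(y) = 12 + 2*y (J(y) = 2*(y + 6) = 2*(6 + y) = 12 + 2*y)
j(K) = 7 (j(K) = 6 - 1*(-1) = 6 + 1 = 7)
-136028 - v(j(J(R(1)))) = -136028 - 1*7**2 = -136028 - 1*49 = -136028 - 49 = -136077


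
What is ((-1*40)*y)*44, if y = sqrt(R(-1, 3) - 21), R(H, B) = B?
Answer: -5280*I*sqrt(2) ≈ -7467.0*I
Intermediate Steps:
y = 3*I*sqrt(2) (y = sqrt(3 - 21) = sqrt(-18) = 3*I*sqrt(2) ≈ 4.2426*I)
((-1*40)*y)*44 = ((-1*40)*(3*I*sqrt(2)))*44 = -120*I*sqrt(2)*44 = -5280*I*sqrt(2)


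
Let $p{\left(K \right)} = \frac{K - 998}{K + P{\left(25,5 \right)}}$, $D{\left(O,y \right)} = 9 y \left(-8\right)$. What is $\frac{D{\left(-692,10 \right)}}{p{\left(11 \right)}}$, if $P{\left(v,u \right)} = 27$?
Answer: $\frac{9120}{329} \approx 27.72$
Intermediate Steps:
$D{\left(O,y \right)} = - 72 y$
$p{\left(K \right)} = \frac{-998 + K}{27 + K}$ ($p{\left(K \right)} = \frac{K - 998}{K + 27} = \frac{-998 + K}{27 + K}$)
$\frac{D{\left(-692,10 \right)}}{p{\left(11 \right)}} = \frac{\left(-72\right) 10}{\frac{1}{27 + 11} \left(-998 + 11\right)} = - \frac{720}{\frac{1}{38} \left(-987\right)} = - \frac{720}{- \frac{987}{38}} = \left(-720\right) \left(- \frac{38}{987}\right) = \frac{9120}{329}$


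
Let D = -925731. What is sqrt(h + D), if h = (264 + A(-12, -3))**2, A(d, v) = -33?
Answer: 9*I*sqrt(10770) ≈ 934.01*I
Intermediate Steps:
h = 53361 (h = (264 - 33)**2 = 231**2 = 53361)
sqrt(h + D) = sqrt(53361 - 925731) = sqrt(-872370) = 9*I*sqrt(10770)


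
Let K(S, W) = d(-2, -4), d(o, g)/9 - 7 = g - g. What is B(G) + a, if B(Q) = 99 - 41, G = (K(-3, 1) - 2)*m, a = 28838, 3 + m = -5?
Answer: 28896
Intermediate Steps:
d(o, g) = 63 (d(o, g) = 63 + 9*(g - g) = 63 + 9*0 = 63 + 0 = 63)
K(S, W) = 63
m = -8 (m = -3 - 5 = -8)
G = -488 (G = (63 - 2)*(-8) = 61*(-8) = -488)
B(Q) = 58
B(G) + a = 58 + 28838 = 28896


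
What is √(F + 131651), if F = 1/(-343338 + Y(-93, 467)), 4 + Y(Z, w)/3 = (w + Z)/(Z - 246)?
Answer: √49545422261375122441/19399462 ≈ 362.84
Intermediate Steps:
Y(Z, w) = -12 + 3*(Z + w)/(-246 + Z) (Y(Z, w) = -12 + 3*((w + Z)/(Z - 246)) = -12 + 3*((Z + w)/(-246 + Z)) = -12 + 3*(Z + w)/(-246 + Z))
F = -113/38798924 (F = 1/(-343338 + 3*(984 + 467 - 3*(-93))/(-246 - 93)) = 1/(-343338 + 3*(984 + 467 + 279)/(-339)) = 1/(-343338 + 3*(-1/339)*1730) = 1/(-343338 - 1730/113) = 1/(-38798924/113) = -113/38798924 ≈ -2.9125e-6)
√(F + 131651) = √(-113/38798924 + 131651) = √(5107917143411/38798924) = √49545422261375122441/19399462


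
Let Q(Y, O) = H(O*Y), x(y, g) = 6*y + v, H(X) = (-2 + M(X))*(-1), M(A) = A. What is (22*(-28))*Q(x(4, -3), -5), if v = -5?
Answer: -59752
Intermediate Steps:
H(X) = 2 - X (H(X) = (-2 + X)*(-1) = 2 - X)
x(y, g) = -5 + 6*y (x(y, g) = 6*y - 5 = -5 + 6*y)
Q(Y, O) = 2 - O*Y
(22*(-28))*Q(x(4, -3), -5) = (22*(-28))*(2 - 1*(-5)*(-5 + 6*4)) = -616*(2 - 1*(-5)*(-5 + 24)) = -616*(2 - 1*(-5)*19) = -616*(2 + 95) = -616*97 = -59752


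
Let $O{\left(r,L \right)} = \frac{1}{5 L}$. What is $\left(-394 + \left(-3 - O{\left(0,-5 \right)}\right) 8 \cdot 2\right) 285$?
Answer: $- \frac{628938}{5} \approx -1.2579 \cdot 10^{5}$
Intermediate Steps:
$O{\left(r,L \right)} = \frac{1}{5 L}$
$\left(-394 + \left(-3 - O{\left(0,-5 \right)}\right) 8 \cdot 2\right) 285 = \left(-394 + \left(-3 - \frac{1}{5 \left(-5\right)}\right) 8 \cdot 2\right) 285 = \left(-394 + \left(-3 - \frac{1}{5} \left(- \frac{1}{5}\right)\right) 8 \cdot 2\right) 285 = \left(-394 + \left(-3 - - \frac{1}{25}\right) 8 \cdot 2\right) 285 = \left(-394 + \left(-3 + \frac{1}{25}\right) 8 \cdot 2\right) 285 = \left(-394 + \left(- \frac{74}{25}\right) 8 \cdot 2\right) 285 = \left(-394 - \frac{1184}{25}\right) 285 = \left(- \frac{11034}{25}\right) 285 = - \frac{628938}{5}$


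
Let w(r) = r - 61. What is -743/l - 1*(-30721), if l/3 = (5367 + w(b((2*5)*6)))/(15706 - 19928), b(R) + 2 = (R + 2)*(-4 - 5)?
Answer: 220271272/7119 ≈ 30941.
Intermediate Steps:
b(R) = -20 - 9*R (b(R) = -2 + (R + 2)*(-4 - 5) = -2 + (2 + R)*(-9) = -2 + (-18 - 9*R) = -20 - 9*R)
w(r) = -61 + r
l = -7119/2111 (l = 3*((5367 + (-61 + (-20 - 9*2*5*6)))/(15706 - 19928)) = 3*((5367 + (-61 + (-20 - 90*6)))/(-4222)) = 3*((5367 + (-61 + (-20 - 9*60)))*(-1/4222)) = 3*((5367 + (-61 + (-20 - 540)))*(-1/4222)) = 3*((5367 + (-61 - 560))*(-1/4222)) = 3*((5367 - 621)*(-1/4222)) = 3*(4746*(-1/4222)) = 3*(-2373/2111) = -7119/2111 ≈ -3.3723)
-743/l - 1*(-30721) = -743/(-7119/2111) - 1*(-30721) = -743*(-2111/7119) + 30721 = 1568473/7119 + 30721 = 220271272/7119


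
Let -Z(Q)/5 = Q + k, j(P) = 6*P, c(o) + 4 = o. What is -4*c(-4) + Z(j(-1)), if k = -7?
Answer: 97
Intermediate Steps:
c(o) = -4 + o
Z(Q) = 35 - 5*Q (Z(Q) = -5*(Q - 7) = -5*(-7 + Q) = 35 - 5*Q)
-4*c(-4) + Z(j(-1)) = -4*(-4 - 4) + (35 - 30*(-1)) = -4*(-8) + (35 - 5*(-6)) = 32 + (35 + 30) = 32 + 65 = 97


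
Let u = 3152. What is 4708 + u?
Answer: 7860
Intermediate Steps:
4708 + u = 4708 + 3152 = 7860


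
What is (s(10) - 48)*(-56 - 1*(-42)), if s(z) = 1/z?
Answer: 3353/5 ≈ 670.60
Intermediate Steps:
s(z) = 1/z
(s(10) - 48)*(-56 - 1*(-42)) = (1/10 - 48)*(-56 - 1*(-42)) = (⅒ - 48)*(-56 + 42) = -479/10*(-14) = 3353/5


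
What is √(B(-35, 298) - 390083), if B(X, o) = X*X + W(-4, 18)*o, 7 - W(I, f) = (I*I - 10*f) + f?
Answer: 4*I*√21454 ≈ 585.89*I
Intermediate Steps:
W(I, f) = 7 - I² + 9*f (W(I, f) = 7 - ((I*I - 10*f) + f) = 7 - ((I² - 10*f) + f) = 7 - (I² - 9*f) = 7 + (-I² + 9*f) = 7 - I² + 9*f)
B(X, o) = X² + 153*o (B(X, o) = X*X + (7 - 1*(-4)² + 9*18)*o = X² + (7 - 1*16 + 162)*o = X² + (7 - 16 + 162)*o = X² + 153*o)
√(B(-35, 298) - 390083) = √(((-35)² + 153*298) - 390083) = √((1225 + 45594) - 390083) = √(46819 - 390083) = √(-343264) = 4*I*√21454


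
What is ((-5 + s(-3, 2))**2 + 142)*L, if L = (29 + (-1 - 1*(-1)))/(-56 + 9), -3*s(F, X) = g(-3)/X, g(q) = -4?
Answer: -41963/423 ≈ -99.203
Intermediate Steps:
s(F, X) = 4/(3*X) (s(F, X) = -(-4)/(3*X) = 4/(3*X))
L = -29/47 (L = (29 + (-1 + 1))/(-47) = (29 + 0)*(-1/47) = 29*(-1/47) = -29/47 ≈ -0.61702)
((-5 + s(-3, 2))**2 + 142)*L = ((-5 + (4/3)/2)**2 + 142)*(-29/47) = ((-5 + (4/3)*(1/2))**2 + 142)*(-29/47) = ((-5 + 2/3)**2 + 142)*(-29/47) = ((-13/3)**2 + 142)*(-29/47) = (169/9 + 142)*(-29/47) = (1447/9)*(-29/47) = -41963/423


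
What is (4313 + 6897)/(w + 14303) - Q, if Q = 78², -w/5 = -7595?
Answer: -159024071/26139 ≈ -6083.8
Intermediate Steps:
w = 37975 (w = -5*(-7595) = 37975)
Q = 6084
(4313 + 6897)/(w + 14303) - Q = (4313 + 6897)/(37975 + 14303) - 1*6084 = 11210/52278 - 6084 = 11210*(1/52278) - 6084 = 5605/26139 - 6084 = -159024071/26139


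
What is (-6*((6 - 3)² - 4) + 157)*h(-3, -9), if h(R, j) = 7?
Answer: 889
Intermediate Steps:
(-6*((6 - 3)² - 4) + 157)*h(-3, -9) = (-6*((6 - 3)² - 4) + 157)*7 = (-6*(3² - 4) + 157)*7 = (-6*(9 - 4) + 157)*7 = (-6*5 + 157)*7 = (-30 + 157)*7 = 127*7 = 889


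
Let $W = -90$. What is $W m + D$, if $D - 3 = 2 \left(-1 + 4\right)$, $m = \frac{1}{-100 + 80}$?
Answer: $\frac{27}{2} \approx 13.5$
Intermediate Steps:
$m = - \frac{1}{20}$ ($m = \frac{1}{-20} = - \frac{1}{20} \approx -0.05$)
$D = 9$ ($D = 3 + 2 \left(-1 + 4\right) = 3 + 2 \cdot 3 = 3 + 6 = 9$)
$W m + D = \left(-90\right) \left(- \frac{1}{20}\right) + 9 = \frac{9}{2} + 9 = \frac{27}{2}$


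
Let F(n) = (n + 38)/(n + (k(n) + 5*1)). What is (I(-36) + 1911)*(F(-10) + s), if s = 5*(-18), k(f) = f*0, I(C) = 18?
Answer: -922062/5 ≈ -1.8441e+5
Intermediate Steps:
k(f) = 0
F(n) = (38 + n)/(5 + n) (F(n) = (n + 38)/(n + (0 + 5*1)) = (38 + n)/(n + (0 + 5)) = (38 + n)/(n + 5) = (38 + n)/(5 + n))
s = -90
(I(-36) + 1911)*(F(-10) + s) = (18 + 1911)*((38 - 10)/(5 - 10) - 90) = 1929*(28/(-5) - 90) = 1929*(-⅕*28 - 90) = 1929*(-28/5 - 90) = 1929*(-478/5) = -922062/5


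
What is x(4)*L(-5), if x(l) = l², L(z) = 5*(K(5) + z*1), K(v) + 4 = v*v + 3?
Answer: 1520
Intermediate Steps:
K(v) = -1 + v² (K(v) = -4 + (v*v + 3) = -4 + (v² + 3) = -4 + (3 + v²) = -1 + v²)
L(z) = 120 + 5*z (L(z) = 5*((-1 + 5²) + z*1) = 5*((-1 + 25) + z) = 5*(24 + z) = 120 + 5*z)
x(4)*L(-5) = 4²*(120 + 5*(-5)) = 16*(120 - 25) = 16*95 = 1520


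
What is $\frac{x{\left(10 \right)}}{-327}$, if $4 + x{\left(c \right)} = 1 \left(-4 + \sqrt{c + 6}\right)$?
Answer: $\frac{4}{327} \approx 0.012232$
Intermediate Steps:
$x{\left(c \right)} = -8 + \sqrt{6 + c}$ ($x{\left(c \right)} = -4 + 1 \left(-4 + \sqrt{c + 6}\right) = -4 + 1 \left(-4 + \sqrt{6 + c}\right) = -4 + \left(-4 + \sqrt{6 + c}\right) = -8 + \sqrt{6 + c}$)
$\frac{x{\left(10 \right)}}{-327} = \frac{-8 + \sqrt{6 + 10}}{-327} = \left(-8 + \sqrt{16}\right) \left(- \frac{1}{327}\right) = \left(-8 + 4\right) \left(- \frac{1}{327}\right) = \left(-4\right) \left(- \frac{1}{327}\right) = \frac{4}{327}$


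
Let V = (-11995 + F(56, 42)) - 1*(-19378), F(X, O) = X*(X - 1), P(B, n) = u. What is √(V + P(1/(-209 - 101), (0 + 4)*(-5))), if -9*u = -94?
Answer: √94261/3 ≈ 102.34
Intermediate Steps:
u = 94/9 (u = -⅑*(-94) = 94/9 ≈ 10.444)
P(B, n) = 94/9
F(X, O) = X*(-1 + X)
V = 10463 (V = (-11995 + 56*(-1 + 56)) - 1*(-19378) = (-11995 + 56*55) + 19378 = (-11995 + 3080) + 19378 = -8915 + 19378 = 10463)
√(V + P(1/(-209 - 101), (0 + 4)*(-5))) = √(10463 + 94/9) = √(94261/9) = √94261/3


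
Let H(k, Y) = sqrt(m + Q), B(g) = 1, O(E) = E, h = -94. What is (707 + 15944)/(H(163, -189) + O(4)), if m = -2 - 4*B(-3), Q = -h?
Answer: -16651/18 + 16651*sqrt(22)/36 ≈ 1244.4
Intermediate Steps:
Q = 94 (Q = -1*(-94) = 94)
m = -6 (m = -2 - 4*1 = -2 - 4 = -6)
H(k, Y) = 2*sqrt(22) (H(k, Y) = sqrt(-6 + 94) = sqrt(88) = 2*sqrt(22))
(707 + 15944)/(H(163, -189) + O(4)) = (707 + 15944)/(2*sqrt(22) + 4) = 16651/(4 + 2*sqrt(22))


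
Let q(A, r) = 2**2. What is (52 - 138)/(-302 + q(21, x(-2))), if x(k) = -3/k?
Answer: 43/149 ≈ 0.28859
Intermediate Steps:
q(A, r) = 4
(52 - 138)/(-302 + q(21, x(-2))) = (52 - 138)/(-302 + 4) = -86/(-298) = -86*(-1/298) = 43/149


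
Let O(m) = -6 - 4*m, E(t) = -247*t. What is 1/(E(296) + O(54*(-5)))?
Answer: -1/72038 ≈ -1.3882e-5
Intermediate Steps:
1/(E(296) + O(54*(-5))) = 1/(-247*296 + (-6 - 216*(-5))) = 1/(-73112 + (-6 - 4*(-270))) = 1/(-73112 + (-6 + 1080)) = 1/(-73112 + 1074) = 1/(-72038) = -1/72038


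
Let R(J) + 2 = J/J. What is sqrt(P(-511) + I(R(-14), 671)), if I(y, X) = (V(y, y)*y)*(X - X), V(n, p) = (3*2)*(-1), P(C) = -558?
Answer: 3*I*sqrt(62) ≈ 23.622*I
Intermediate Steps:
R(J) = -1 (R(J) = -2 + J/J = -2 + 1 = -1)
V(n, p) = -6 (V(n, p) = 6*(-1) = -6)
I(y, X) = 0 (I(y, X) = (-6*y)*(X - X) = -6*y*0 = 0)
sqrt(P(-511) + I(R(-14), 671)) = sqrt(-558 + 0) = sqrt(-558) = 3*I*sqrt(62)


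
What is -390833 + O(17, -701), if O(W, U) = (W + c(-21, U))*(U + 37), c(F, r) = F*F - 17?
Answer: -683657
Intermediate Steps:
c(F, r) = -17 + F² (c(F, r) = F² - 17 = -17 + F²)
O(W, U) = (37 + U)*(424 + W) (O(W, U) = (W + (-17 + (-21)²))*(U + 37) = (W + (-17 + 441))*(37 + U) = (W + 424)*(37 + U) = (424 + W)*(37 + U) = (37 + U)*(424 + W))
-390833 + O(17, -701) = -390833 + (15688 + 37*17 + 424*(-701) - 701*17) = -390833 + (15688 + 629 - 297224 - 11917) = -390833 - 292824 = -683657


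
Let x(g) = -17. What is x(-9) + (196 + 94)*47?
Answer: 13613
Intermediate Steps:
x(-9) + (196 + 94)*47 = -17 + (196 + 94)*47 = -17 + 290*47 = -17 + 13630 = 13613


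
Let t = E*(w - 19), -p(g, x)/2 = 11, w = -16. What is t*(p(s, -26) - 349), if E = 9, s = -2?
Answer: 116865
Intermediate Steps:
p(g, x) = -22 (p(g, x) = -2*11 = -22)
t = -315 (t = 9*(-16 - 19) = 9*(-35) = -315)
t*(p(s, -26) - 349) = -315*(-22 - 349) = -315*(-371) = 116865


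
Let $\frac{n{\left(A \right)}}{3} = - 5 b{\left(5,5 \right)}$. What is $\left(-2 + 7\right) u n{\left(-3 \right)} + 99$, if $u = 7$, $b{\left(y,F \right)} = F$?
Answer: $-2526$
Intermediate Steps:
$n{\left(A \right)} = -75$ ($n{\left(A \right)} = 3 \left(\left(-5\right) 5\right) = 3 \left(-25\right) = -75$)
$\left(-2 + 7\right) u n{\left(-3 \right)} + 99 = \left(-2 + 7\right) 7 \left(-75\right) + 99 = 5 \cdot 7 \left(-75\right) + 99 = 35 \left(-75\right) + 99 = -2625 + 99 = -2526$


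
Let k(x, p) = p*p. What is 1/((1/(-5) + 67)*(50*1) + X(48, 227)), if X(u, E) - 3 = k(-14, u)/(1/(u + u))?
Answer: 1/224527 ≈ 4.4538e-6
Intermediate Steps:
k(x, p) = p²
X(u, E) = 3 + 2*u³ (X(u, E) = 3 + u²/(1/(u + u)) = 3 + u²/(1/(2*u)) = 3 + u²/((1/(2*u))) = 3 + u²*(2*u) = 3 + 2*u³)
1/((1/(-5) + 67)*(50*1) + X(48, 227)) = 1/((1/(-5) + 67)*(50*1) + (3 + 2*48³)) = 1/((-⅕ + 67)*50 + (3 + 2*110592)) = 1/((334/5)*50 + (3 + 221184)) = 1/(3340 + 221187) = 1/224527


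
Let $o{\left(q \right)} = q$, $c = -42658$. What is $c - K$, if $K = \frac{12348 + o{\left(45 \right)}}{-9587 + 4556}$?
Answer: $- \frac{23844445}{559} \approx -42656.0$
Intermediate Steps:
$K = - \frac{1377}{559}$ ($K = \frac{12348 + 45}{-9587 + 4556} = \frac{12393}{-5031} = 12393 \left(- \frac{1}{5031}\right) = - \frac{1377}{559} \approx -2.4633$)
$c - K = -42658 - - \frac{1377}{559} = -42658 + \frac{1377}{559} = - \frac{23844445}{559}$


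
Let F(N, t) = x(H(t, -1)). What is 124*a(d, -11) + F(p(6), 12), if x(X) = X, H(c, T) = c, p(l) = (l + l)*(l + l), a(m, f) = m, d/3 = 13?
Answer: 4848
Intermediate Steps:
d = 39 (d = 3*13 = 39)
p(l) = 4*l² (p(l) = (2*l)*(2*l) = 4*l²)
F(N, t) = t
124*a(d, -11) + F(p(6), 12) = 124*39 + 12 = 4836 + 12 = 4848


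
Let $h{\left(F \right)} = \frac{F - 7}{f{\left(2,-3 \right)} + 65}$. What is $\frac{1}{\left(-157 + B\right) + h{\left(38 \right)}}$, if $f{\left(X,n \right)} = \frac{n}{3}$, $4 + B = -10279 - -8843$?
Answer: $- \frac{64}{102177} \approx -0.00062636$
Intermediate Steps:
$B = -1440$ ($B = -4 - 1436 = -1440$)
$f{\left(X,n \right)} = \frac{n}{3}$ ($f{\left(X,n \right)} = n \frac{1}{3} = \frac{n}{3}$)
$h{\left(F \right)} = - \frac{7}{64} + \frac{F}{64}$ ($h{\left(F \right)} = \frac{F - 7}{\frac{1}{3} \left(-3\right) + 65} = \frac{-7 + F}{-1 + 65} = \frac{-7 + F}{64} = \left(-7 + F\right) \frac{1}{64} = - \frac{7}{64} + \frac{F}{64}$)
$\frac{1}{\left(-157 + B\right) + h{\left(38 \right)}} = \frac{1}{\left(-157 - 1440\right) + \left(- \frac{7}{64} + \frac{1}{64} \cdot 38\right)} = \frac{1}{-1597 + \left(- \frac{7}{64} + \frac{19}{32}\right)} = \frac{1}{-1597 + \frac{31}{64}} = \frac{1}{- \frac{102177}{64}} = - \frac{64}{102177}$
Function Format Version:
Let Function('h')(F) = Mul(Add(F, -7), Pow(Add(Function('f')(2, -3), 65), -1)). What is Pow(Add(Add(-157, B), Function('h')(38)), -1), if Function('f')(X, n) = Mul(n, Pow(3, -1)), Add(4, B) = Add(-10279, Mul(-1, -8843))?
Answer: Rational(-64, 102177) ≈ -0.00062636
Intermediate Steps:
B = -1440 (B = Add(-4, Add(-10279, Mul(-1, -8843))) = Add(-4, Add(-10279, 8843)) = Add(-4, -1436) = -1440)
Function('f')(X, n) = Mul(Rational(1, 3), n) (Function('f')(X, n) = Mul(n, Rational(1, 3)) = Mul(Rational(1, 3), n))
Function('h')(F) = Add(Rational(-7, 64), Mul(Rational(1, 64), F)) (Function('h')(F) = Mul(Add(F, -7), Pow(Add(Mul(Rational(1, 3), -3), 65), -1)) = Mul(Add(-7, F), Pow(Add(-1, 65), -1)) = Mul(Add(-7, F), Pow(64, -1)) = Mul(Add(-7, F), Rational(1, 64)) = Add(Rational(-7, 64), Mul(Rational(1, 64), F)))
Pow(Add(Add(-157, B), Function('h')(38)), -1) = Pow(Add(Add(-157, -1440), Add(Rational(-7, 64), Mul(Rational(1, 64), 38))), -1) = Pow(Add(-1597, Add(Rational(-7, 64), Rational(19, 32))), -1) = Pow(Add(-1597, Rational(31, 64)), -1) = Pow(Rational(-102177, 64), -1) = Rational(-64, 102177)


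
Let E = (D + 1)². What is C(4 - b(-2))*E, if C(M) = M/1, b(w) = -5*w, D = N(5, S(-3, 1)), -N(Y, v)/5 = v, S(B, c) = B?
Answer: -1536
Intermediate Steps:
N(Y, v) = -5*v
D = 15 (D = -5*(-3) = 15)
C(M) = M (C(M) = M*1 = M)
E = 256 (E = (15 + 1)² = 16² = 256)
C(4 - b(-2))*E = (4 - (-5)*(-2))*256 = (4 - 1*10)*256 = (4 - 10)*256 = -6*256 = -1536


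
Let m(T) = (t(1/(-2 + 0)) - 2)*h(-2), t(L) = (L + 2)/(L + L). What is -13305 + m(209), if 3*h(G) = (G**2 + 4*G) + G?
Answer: -13298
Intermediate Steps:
t(L) = (2 + L)/(2*L) (t(L) = (2 + L)/((2*L)) = (2 + L)*(1/(2*L)) = (2 + L)/(2*L))
h(G) = G**2/3 + 5*G/3 (h(G) = ((G**2 + 4*G) + G)/3 = (G**2 + 5*G)/3 = G**2/3 + 5*G/3)
m(T) = 7 (m(T) = ((2 + 1/(-2 + 0))/(2*(1/(-2 + 0))) - 2)*((1/3)*(-2)*(5 - 2)) = ((2 + 1/(-2))/(2*(1/(-2))) - 2)*((1/3)*(-2)*3) = ((2 - 1/2)/(2*(-1/2)) - 2)*(-2) = ((1/2)*(-2)*(3/2) - 2)*(-2) = (-3/2 - 2)*(-2) = -7/2*(-2) = 7)
-13305 + m(209) = -13305 + 7 = -13298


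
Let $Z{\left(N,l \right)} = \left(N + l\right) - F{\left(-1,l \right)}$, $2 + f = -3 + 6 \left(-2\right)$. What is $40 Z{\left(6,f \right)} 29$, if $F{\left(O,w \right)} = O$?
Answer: $-11600$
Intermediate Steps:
$f = -17$ ($f = -2 + \left(-3 + 6 \left(-2\right)\right) = -2 - 15 = -17$)
$Z{\left(N,l \right)} = 1 + N + l$ ($Z{\left(N,l \right)} = \left(N + l\right) - -1 = \left(N + l\right) + 1 = 1 + N + l$)
$40 Z{\left(6,f \right)} 29 = 40 \left(1 + 6 - 17\right) 29 = 40 \left(-10\right) 29 = \left(-400\right) 29 = -11600$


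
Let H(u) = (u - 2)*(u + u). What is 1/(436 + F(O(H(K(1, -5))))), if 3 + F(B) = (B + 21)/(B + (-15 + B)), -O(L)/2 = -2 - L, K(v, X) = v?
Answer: 5/2158 ≈ 0.0023170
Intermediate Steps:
H(u) = 2*u*(-2 + u) (H(u) = (-2 + u)*(2*u) = 2*u*(-2 + u))
O(L) = 4 + 2*L (O(L) = -2*(-2 - L) = 4 + 2*L)
F(B) = -3 + (21 + B)/(-15 + 2*B) (F(B) = -3 + (B + 21)/(B + (-15 + B)) = -3 + (21 + B)/(-15 + 2*B))
1/(436 + F(O(H(K(1, -5))))) = 1/(436 + (66 - 5*(4 + 2*(2*1*(-2 + 1))))/(-15 + 2*(4 + 2*(2*1*(-2 + 1))))) = 1/(436 + (66 - 5*(4 + 2*(2*1*(-1))))/(-15 + 2*(4 + 2*(2*1*(-1))))) = 1/(436 + (66 - 5*(4 + 2*(-2)))/(-15 + 2*(4 + 2*(-2)))) = 1/(436 + (66 - 5*(4 - 4))/(-15 + 2*(4 - 4))) = 1/(436 + (66 - 5*0)/(-15 + 2*0)) = 1/(436 + (66 + 0)/(-15 + 0)) = 1/(436 + 66/(-15)) = 1/(436 - 1/15*66) = 1/(436 - 22/5) = 1/(2158/5) = 5/2158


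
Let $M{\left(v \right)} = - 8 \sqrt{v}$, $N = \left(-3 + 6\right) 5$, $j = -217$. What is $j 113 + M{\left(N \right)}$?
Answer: $-24521 - 8 \sqrt{15} \approx -24552.0$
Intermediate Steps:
$N = 15$ ($N = 3 \cdot 5 = 15$)
$j 113 + M{\left(N \right)} = \left(-217\right) 113 - 8 \sqrt{15} = -24521 - 8 \sqrt{15}$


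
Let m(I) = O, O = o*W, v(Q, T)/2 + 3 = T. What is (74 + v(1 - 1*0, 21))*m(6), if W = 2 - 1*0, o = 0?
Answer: 0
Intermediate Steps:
v(Q, T) = -6 + 2*T
W = 2 (W = 2 + 0 = 2)
O = 0 (O = 0*2 = 0)
m(I) = 0
(74 + v(1 - 1*0, 21))*m(6) = (74 + (-6 + 2*21))*0 = (74 + (-6 + 42))*0 = (74 + 36)*0 = 110*0 = 0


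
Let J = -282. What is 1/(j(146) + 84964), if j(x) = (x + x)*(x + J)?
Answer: 1/45252 ≈ 2.2098e-5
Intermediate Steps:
j(x) = 2*x*(-282 + x) (j(x) = (x + x)*(x - 282) = (2*x)*(-282 + x) = 2*x*(-282 + x))
1/(j(146) + 84964) = 1/(2*146*(-282 + 146) + 84964) = 1/(2*146*(-136) + 84964) = 1/(-39712 + 84964) = 1/45252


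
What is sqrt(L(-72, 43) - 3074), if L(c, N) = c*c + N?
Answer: sqrt(2153) ≈ 46.400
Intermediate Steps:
L(c, N) = N + c**2 (L(c, N) = c**2 + N = N + c**2)
sqrt(L(-72, 43) - 3074) = sqrt((43 + (-72)**2) - 3074) = sqrt((43 + 5184) - 3074) = sqrt(5227 - 3074) = sqrt(2153)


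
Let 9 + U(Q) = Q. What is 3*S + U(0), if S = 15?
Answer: 36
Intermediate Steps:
U(Q) = -9 + Q
3*S + U(0) = 3*15 + (-9 + 0) = 45 - 9 = 36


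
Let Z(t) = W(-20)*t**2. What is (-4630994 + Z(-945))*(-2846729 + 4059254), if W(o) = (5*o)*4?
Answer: -438741251249850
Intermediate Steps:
W(o) = 20*o
Z(t) = -400*t**2 (Z(t) = (20*(-20))*t**2 = -400*t**2)
(-4630994 + Z(-945))*(-2846729 + 4059254) = (-4630994 - 400*(-945)**2)*(-2846729 + 4059254) = (-4630994 - 400*893025)*1212525 = (-4630994 - 357210000)*1212525 = -361840994*1212525 = -438741251249850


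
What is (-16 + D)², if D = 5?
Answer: 121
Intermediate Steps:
(-16 + D)² = (-16 + 5)² = (-11)² = 121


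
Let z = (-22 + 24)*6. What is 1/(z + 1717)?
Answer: 1/1729 ≈ 0.00057837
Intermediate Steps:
z = 12 (z = 2*6 = 12)
1/(z + 1717) = 1/(12 + 1717) = 1/1729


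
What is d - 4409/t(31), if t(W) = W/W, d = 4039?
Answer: -370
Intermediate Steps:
t(W) = 1
d - 4409/t(31) = 4039 - 4409/1 = 4039 - 4409 = -370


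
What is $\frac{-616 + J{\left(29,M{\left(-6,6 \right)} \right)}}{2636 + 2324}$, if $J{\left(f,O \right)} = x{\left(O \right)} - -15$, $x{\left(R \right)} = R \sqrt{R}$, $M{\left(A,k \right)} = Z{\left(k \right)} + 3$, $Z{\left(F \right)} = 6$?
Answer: $- \frac{287}{2480} \approx -0.11573$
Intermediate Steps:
$M{\left(A,k \right)} = 9$ ($M{\left(A,k \right)} = 6 + 3 = 9$)
$x{\left(R \right)} = R^{\frac{3}{2}}$
$J{\left(f,O \right)} = 15 + O^{\frac{3}{2}}$ ($J{\left(f,O \right)} = O^{\frac{3}{2}} - -15 = O^{\frac{3}{2}} + 15 = 15 + O^{\frac{3}{2}}$)
$\frac{-616 + J{\left(29,M{\left(-6,6 \right)} \right)}}{2636 + 2324} = \frac{-616 + \left(15 + 9^{\frac{3}{2}}\right)}{2636 + 2324} = \frac{-616 + \left(15 + 27\right)}{4960} = \left(-616 + 42\right) \frac{1}{4960} = \left(-574\right) \frac{1}{4960} = - \frac{287}{2480}$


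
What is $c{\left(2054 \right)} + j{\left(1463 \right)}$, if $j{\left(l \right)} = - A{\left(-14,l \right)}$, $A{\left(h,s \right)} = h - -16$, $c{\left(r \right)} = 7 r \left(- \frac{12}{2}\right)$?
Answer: $-86270$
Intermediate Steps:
$c{\left(r \right)} = - 42 r$ ($c{\left(r \right)} = 7 r \left(\left(-12\right) \frac{1}{2}\right) = 7 r \left(-6\right) = - 42 r$)
$A{\left(h,s \right)} = 16 + h$ ($A{\left(h,s \right)} = h + 16 = 16 + h$)
$j{\left(l \right)} = -2$ ($j{\left(l \right)} = - (16 - 14) = \left(-1\right) 2 = -2$)
$c{\left(2054 \right)} + j{\left(1463 \right)} = \left(-42\right) 2054 - 2 = -86268 - 2 = -86270$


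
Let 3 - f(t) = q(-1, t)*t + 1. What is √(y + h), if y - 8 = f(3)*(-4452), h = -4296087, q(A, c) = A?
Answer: I*√4318339 ≈ 2078.1*I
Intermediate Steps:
f(t) = 2 + t (f(t) = 3 - (-t + 1) = 3 - (1 - t) = 3 + (-1 + t) = 2 + t)
y = -22252 (y = 8 + (2 + 3)*(-4452) = 8 + 5*(-4452) = 8 - 22260 = -22252)
√(y + h) = √(-22252 - 4296087) = √(-4318339) = I*√4318339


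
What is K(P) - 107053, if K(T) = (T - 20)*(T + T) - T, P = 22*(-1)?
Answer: -105183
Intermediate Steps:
P = -22
K(T) = -T + 2*T*(-20 + T) (K(T) = (-20 + T)*(2*T) - T = 2*T*(-20 + T) - T = -T + 2*T*(-20 + T))
K(P) - 107053 = -22*(-41 + 2*(-22)) - 107053 = -22*(-41 - 44) - 107053 = -22*(-85) - 107053 = 1870 - 107053 = -105183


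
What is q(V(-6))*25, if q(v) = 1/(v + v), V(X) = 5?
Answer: 5/2 ≈ 2.5000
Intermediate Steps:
q(v) = 1/(2*v)
q(V(-6))*25 = ((½)/5)*25 = ((½)*(⅕))*25 = (⅒)*25 = 5/2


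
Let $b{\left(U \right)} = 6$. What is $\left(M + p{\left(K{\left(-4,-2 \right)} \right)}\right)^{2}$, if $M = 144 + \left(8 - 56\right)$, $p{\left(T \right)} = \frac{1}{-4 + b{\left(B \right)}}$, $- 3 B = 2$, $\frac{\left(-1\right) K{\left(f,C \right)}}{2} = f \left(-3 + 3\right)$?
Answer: $\frac{37249}{4} \approx 9312.3$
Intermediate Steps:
$K{\left(f,C \right)} = 0$ ($K{\left(f,C \right)} = - 2 f \left(-3 + 3\right) = - 2 f 0 = \left(-2\right) 0 = 0$)
$B = - \frac{2}{3}$ ($B = \left(- \frac{1}{3}\right) 2 = - \frac{2}{3} \approx -0.66667$)
$p{\left(T \right)} = \frac{1}{2}$ ($p{\left(T \right)} = \frac{1}{-4 + 6} = \frac{1}{2}$)
$M = 96$ ($M = 144 + \left(8 - 56\right) = 144 - 48 = 96$)
$\left(M + p{\left(K{\left(-4,-2 \right)} \right)}\right)^{2} = \left(96 + \frac{1}{2}\right)^{2} = \left(\frac{193}{2}\right)^{2} = \frac{37249}{4}$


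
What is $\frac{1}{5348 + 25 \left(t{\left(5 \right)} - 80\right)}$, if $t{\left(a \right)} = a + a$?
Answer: $\frac{1}{3598} \approx 0.00027793$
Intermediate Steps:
$t{\left(a \right)} = 2 a$
$\frac{1}{5348 + 25 \left(t{\left(5 \right)} - 80\right)} = \frac{1}{5348 + 25 \left(2 \cdot 5 - 80\right)} = \frac{1}{5348 + 25 \left(10 - 80\right)} = \frac{1}{5348 + 25 \left(-70\right)} = \frac{1}{5348 - 1750} = \frac{1}{3598}$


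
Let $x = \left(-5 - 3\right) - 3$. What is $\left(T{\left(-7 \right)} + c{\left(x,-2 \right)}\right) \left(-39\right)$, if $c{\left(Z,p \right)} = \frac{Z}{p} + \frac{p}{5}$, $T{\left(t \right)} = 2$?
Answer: $- \frac{2769}{10} \approx -276.9$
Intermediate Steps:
$x = -11$ ($x = -8 - 3 = -11$)
$c{\left(Z,p \right)} = \frac{p}{5} + \frac{Z}{p}$ ($c{\left(Z,p \right)} = \frac{Z}{p} + p \frac{1}{5} = \frac{Z}{p} + \frac{p}{5} = \frac{p}{5} + \frac{Z}{p}$)
$\left(T{\left(-7 \right)} + c{\left(x,-2 \right)}\right) \left(-39\right) = \left(2 + \left(\frac{1}{5} \left(-2\right) - \frac{11}{-2}\right)\right) \left(-39\right) = \left(2 - - \frac{51}{10}\right) \left(-39\right) = \left(2 + \left(- \frac{2}{5} + \frac{11}{2}\right)\right) \left(-39\right) = \left(2 + \frac{51}{10}\right) \left(-39\right) = \frac{71}{10} \left(-39\right) = - \frac{2769}{10}$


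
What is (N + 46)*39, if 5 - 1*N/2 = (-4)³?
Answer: 7176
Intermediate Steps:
N = 138 (N = 10 - 2*(-4)³ = 10 - 2*(-64) = 10 + 128 = 138)
(N + 46)*39 = (138 + 46)*39 = 184*39 = 7176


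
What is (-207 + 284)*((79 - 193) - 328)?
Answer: -34034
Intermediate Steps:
(-207 + 284)*((79 - 193) - 328) = 77*(-114 - 328) = 77*(-442) = -34034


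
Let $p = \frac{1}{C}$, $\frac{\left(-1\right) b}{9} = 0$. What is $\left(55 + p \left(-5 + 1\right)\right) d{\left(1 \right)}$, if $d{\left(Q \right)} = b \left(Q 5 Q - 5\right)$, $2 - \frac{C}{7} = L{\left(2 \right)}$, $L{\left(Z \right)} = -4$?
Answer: $0$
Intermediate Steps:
$C = 42$ ($C = 14 - -28 = 14 + 28 = 42$)
$b = 0$ ($b = \left(-9\right) 0 = 0$)
$p = \frac{1}{42} \approx 0.02381$
$d{\left(Q \right)} = 0$ ($d{\left(Q \right)} = 0 \left(Q 5 Q - 5\right) = 0 \left(5 Q Q - 5\right) = 0 \left(5 Q^{2} - 5\right) = 0 \left(-5 + 5 Q^{2}\right) = 0$)
$\left(55 + p \left(-5 + 1\right)\right) d{\left(1 \right)} = \left(55 + \frac{-5 + 1}{42}\right) 0 = \left(55 + \frac{1}{42} \left(-4\right)\right) 0 = \left(55 - \frac{2}{21}\right) 0 = \frac{1153}{21} \cdot 0 = 0$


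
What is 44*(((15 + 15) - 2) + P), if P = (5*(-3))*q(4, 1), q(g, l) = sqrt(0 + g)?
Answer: -88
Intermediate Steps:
q(g, l) = sqrt(g)
P = -30 (P = (5*(-3))*sqrt(4) = -15*2 = -30)
44*(((15 + 15) - 2) + P) = 44*(((15 + 15) - 2) - 30) = 44*((30 - 2) - 30) = 44*(28 - 30) = 44*(-2) = -88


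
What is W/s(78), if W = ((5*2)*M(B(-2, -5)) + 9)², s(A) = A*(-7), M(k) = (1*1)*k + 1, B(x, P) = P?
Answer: -961/546 ≈ -1.7601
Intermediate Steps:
M(k) = 1 + k (M(k) = 1*k + 1 = k + 1 = 1 + k)
s(A) = -7*A
W = 961 (W = ((5*2)*(1 - 5) + 9)² = (10*(-4) + 9)² = (-40 + 9)² = (-31)² = 961)
W/s(78) = 961/((-7*78)) = 961/(-546) = 961*(-1/546) = -961/546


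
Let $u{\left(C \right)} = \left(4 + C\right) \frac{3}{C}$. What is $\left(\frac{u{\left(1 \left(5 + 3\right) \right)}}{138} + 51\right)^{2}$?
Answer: $\frac{22043025}{8464} \approx 2604.3$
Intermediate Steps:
$u{\left(C \right)} = \frac{3 \left(4 + C\right)}{C}$
$\left(\frac{u{\left(1 \left(5 + 3\right) \right)}}{138} + 51\right)^{2} = \left(\frac{3 + \frac{12}{1 \left(5 + 3\right)}}{138} + 51\right)^{2} = \left(\left(3 + \frac{12}{1 \cdot 8}\right) \frac{1}{138} + 51\right)^{2} = \left(\left(3 + \frac{12}{8}\right) \frac{1}{138} + 51\right)^{2} = \left(\left(3 + 12 \cdot \frac{1}{8}\right) \frac{1}{138} + 51\right)^{2} = \left(\left(3 + \frac{3}{2}\right) \frac{1}{138} + 51\right)^{2} = \left(\frac{9}{2} \cdot \frac{1}{138} + 51\right)^{2} = \left(\frac{3}{92} + 51\right)^{2} = \left(\frac{4695}{92}\right)^{2} = \frac{22043025}{8464}$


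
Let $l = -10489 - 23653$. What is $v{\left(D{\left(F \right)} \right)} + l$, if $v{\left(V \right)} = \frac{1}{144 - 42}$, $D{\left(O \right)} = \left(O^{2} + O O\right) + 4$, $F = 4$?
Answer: $- \frac{3482483}{102} \approx -34142.0$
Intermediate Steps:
$l = -34142$ ($l = -10489 - 23653 = -34142$)
$D{\left(O \right)} = 4 + 2 O^{2}$ ($D{\left(O \right)} = \left(O^{2} + O^{2}\right) + 4 = 2 O^{2} + 4 = 4 + 2 O^{2}$)
$v{\left(V \right)} = \frac{1}{102}$
$v{\left(D{\left(F \right)} \right)} + l = \frac{1}{102} - 34142 = - \frac{3482483}{102}$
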